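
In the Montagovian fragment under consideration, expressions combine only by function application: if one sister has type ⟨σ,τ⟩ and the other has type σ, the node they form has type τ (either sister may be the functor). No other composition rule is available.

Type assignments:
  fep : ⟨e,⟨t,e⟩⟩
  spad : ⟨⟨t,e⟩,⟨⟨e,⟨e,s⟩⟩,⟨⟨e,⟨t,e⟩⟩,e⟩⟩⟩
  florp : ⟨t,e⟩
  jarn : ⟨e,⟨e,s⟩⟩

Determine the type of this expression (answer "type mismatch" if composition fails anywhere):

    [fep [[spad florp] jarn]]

[spad florp]: functor spad : ⟨⟨t,e⟩,⟨⟨e,⟨e,s⟩⟩,⟨⟨e,⟨t,e⟩⟩,e⟩⟩⟩, argument florp : ⟨t,e⟩; result ⟨⟨e,⟨e,s⟩⟩,⟨⟨e,⟨t,e⟩⟩,e⟩⟩.
[[spad florp] jarn]: functor [spad florp] : ⟨⟨e,⟨e,s⟩⟩,⟨⟨e,⟨t,e⟩⟩,e⟩⟩, argument jarn : ⟨e,⟨e,s⟩⟩; result ⟨⟨e,⟨t,e⟩⟩,e⟩.
[fep [[spad florp] jarn]]: functor [[spad florp] jarn] : ⟨⟨e,⟨t,e⟩⟩,e⟩, argument fep : ⟨e,⟨t,e⟩⟩; result e.

e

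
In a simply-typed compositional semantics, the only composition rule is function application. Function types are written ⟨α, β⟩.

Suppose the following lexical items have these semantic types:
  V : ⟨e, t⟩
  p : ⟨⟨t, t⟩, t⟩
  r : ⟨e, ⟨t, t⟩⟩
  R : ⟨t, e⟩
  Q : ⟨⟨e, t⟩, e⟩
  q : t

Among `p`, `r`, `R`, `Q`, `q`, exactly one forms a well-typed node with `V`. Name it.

p : ⟨⟨t, t⟩, t⟩ — V needs e; p needs ⟨t, t⟩; neither fits.
r : ⟨e, ⟨t, t⟩⟩ — V needs e; r needs e; neither fits.
R : ⟨t, e⟩ — V needs e; R needs t; neither fits.
Q — combines: Q : ⟨⟨e, t⟩, e⟩ takes V : ⟨e, t⟩ as argument, giving e.
q : t — V needs e; q needs nothing (atomic); neither fits.

Q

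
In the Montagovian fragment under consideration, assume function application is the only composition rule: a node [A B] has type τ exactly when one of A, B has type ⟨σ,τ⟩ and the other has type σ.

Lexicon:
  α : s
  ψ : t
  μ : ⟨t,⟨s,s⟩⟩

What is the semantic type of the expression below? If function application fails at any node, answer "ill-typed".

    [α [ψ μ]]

[ψ μ]: μ is ⟨t,⟨s,s⟩⟩, ψ is t; result ⟨s,s⟩.
[α [ψ μ]]: [ψ μ] is ⟨s,s⟩, α is s; result s.

s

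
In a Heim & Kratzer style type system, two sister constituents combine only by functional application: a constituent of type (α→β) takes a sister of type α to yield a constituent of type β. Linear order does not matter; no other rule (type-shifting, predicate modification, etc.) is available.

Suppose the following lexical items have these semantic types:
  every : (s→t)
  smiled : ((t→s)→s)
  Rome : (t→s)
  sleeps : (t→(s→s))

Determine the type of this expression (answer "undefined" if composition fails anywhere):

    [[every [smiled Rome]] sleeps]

(s→s)

[smiled Rome]: smiled is ((t→s)→s), Rome is (t→s); result s.
[every [smiled Rome]]: every is (s→t), [smiled Rome] is s; result t.
[[every [smiled Rome]] sleeps]: sleeps is (t→(s→s)), [every [smiled Rome]] is t; result (s→s).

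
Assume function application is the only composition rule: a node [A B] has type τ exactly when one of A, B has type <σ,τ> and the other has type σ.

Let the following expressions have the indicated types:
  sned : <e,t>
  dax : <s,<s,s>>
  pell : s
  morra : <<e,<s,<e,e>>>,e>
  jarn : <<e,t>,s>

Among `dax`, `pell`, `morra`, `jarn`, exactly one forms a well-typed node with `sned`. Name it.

jarn

dax : <s,<s,s>> — neither side's domain matches the other.
pell : s — neither side's domain matches the other.
morra : <<e,<s,<e,e>>>,e> — neither side's domain matches the other.
jarn — combines: jarn : <<e,t>,s> takes sned : <e,t> as argument, giving s.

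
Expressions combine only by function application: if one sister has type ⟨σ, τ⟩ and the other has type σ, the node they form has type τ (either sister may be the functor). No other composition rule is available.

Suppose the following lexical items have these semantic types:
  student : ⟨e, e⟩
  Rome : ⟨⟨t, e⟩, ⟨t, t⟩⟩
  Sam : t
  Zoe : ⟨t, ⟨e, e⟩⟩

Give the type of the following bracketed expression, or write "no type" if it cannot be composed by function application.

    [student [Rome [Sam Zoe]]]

[Sam Zoe]: ⟨t, ⟨e, e⟩⟩ applied to t yields ⟨e, e⟩.
At [Rome [Sam Zoe]]: neither ⟨⟨t, e⟩, ⟨t, t⟩⟩ nor ⟨e, e⟩ can take the other as argument; the node is ill-typed.

no type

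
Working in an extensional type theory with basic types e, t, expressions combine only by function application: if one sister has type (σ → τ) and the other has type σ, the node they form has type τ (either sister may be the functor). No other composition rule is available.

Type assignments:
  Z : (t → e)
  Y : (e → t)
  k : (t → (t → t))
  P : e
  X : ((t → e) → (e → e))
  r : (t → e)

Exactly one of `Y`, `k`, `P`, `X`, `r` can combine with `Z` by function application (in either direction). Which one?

Y : (e → t) — does not combine with Z.
k : (t → (t → t)) — does not combine with Z.
P : e — does not combine with Z.
X — combines: X : ((t → e) → (e → e)) takes Z : (t → e) as argument, giving (e → e).
r : (t → e) — does not combine with Z.

X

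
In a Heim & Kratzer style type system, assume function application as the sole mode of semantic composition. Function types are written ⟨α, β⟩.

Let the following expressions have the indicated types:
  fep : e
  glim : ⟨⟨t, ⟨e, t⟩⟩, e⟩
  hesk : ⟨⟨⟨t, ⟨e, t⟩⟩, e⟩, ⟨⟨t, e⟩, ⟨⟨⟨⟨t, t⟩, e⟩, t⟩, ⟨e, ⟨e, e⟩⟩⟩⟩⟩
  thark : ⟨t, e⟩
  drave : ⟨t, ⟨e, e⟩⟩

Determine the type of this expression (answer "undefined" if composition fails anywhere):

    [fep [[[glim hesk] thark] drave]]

[glim hesk] — hesk of type ⟨⟨⟨t, ⟨e, t⟩⟩, e⟩, ⟨⟨t, e⟩, ⟨⟨⟨⟨t, t⟩, e⟩, t⟩, ⟨e, ⟨e, e⟩⟩⟩⟩⟩ combines with glim of type ⟨⟨t, ⟨e, t⟩⟩, e⟩: type ⟨⟨t, e⟩, ⟨⟨⟨⟨t, t⟩, e⟩, t⟩, ⟨e, ⟨e, e⟩⟩⟩⟩.
[[glim hesk] thark] — [glim hesk] of type ⟨⟨t, e⟩, ⟨⟨⟨⟨t, t⟩, e⟩, t⟩, ⟨e, ⟨e, e⟩⟩⟩⟩ combines with thark of type ⟨t, e⟩: type ⟨⟨⟨⟨t, t⟩, e⟩, t⟩, ⟨e, ⟨e, e⟩⟩⟩.
[[[glim hesk] thark] drave]: ⟨⟨⟨⟨t, t⟩, e⟩, t⟩, ⟨e, ⟨e, e⟩⟩⟩ and ⟨t, ⟨e, e⟩⟩ cannot combine by function application — type clash.

undefined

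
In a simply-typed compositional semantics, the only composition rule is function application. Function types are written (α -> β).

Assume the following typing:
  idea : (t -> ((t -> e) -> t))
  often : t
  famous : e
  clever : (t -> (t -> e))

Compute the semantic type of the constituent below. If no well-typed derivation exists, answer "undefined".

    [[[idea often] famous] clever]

undefined

At [idea often], idea : (t -> ((t -> e) -> t)) takes often : t, giving ((t -> e) -> t).
At [[idea often] famous]: neither ((t -> e) -> t) nor e can take the other as argument; the node is ill-typed.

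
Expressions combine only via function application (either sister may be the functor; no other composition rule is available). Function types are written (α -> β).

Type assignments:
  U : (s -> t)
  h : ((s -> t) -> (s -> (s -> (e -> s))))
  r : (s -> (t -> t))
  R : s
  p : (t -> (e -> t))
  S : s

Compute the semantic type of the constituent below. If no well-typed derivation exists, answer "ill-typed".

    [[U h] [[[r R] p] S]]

[U h]: ((s -> t) -> (s -> (s -> (e -> s)))) applied to (s -> t) yields (s -> (s -> (e -> s))).
[r R]: (s -> (t -> t)) applied to s yields (t -> t).
[[r R] p]: (t -> t) and (t -> (e -> t)) cannot combine by function application — type clash.

ill-typed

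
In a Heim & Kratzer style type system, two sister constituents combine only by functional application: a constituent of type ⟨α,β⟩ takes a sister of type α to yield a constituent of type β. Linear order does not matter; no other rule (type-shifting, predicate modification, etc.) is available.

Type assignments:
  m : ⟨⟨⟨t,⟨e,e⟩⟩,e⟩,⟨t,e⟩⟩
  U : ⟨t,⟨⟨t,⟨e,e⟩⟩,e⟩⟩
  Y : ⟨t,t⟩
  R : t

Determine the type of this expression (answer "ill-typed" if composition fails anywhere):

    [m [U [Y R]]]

⟨t,e⟩

At [Y R], Y : ⟨t,t⟩ takes R : t, giving t.
At [U [Y R]], U : ⟨t,⟨⟨t,⟨e,e⟩⟩,e⟩⟩ takes [Y R] : t, giving ⟨⟨t,⟨e,e⟩⟩,e⟩.
At [m [U [Y R]]], m : ⟨⟨⟨t,⟨e,e⟩⟩,e⟩,⟨t,e⟩⟩ takes [U [Y R]] : ⟨⟨t,⟨e,e⟩⟩,e⟩, giving ⟨t,e⟩.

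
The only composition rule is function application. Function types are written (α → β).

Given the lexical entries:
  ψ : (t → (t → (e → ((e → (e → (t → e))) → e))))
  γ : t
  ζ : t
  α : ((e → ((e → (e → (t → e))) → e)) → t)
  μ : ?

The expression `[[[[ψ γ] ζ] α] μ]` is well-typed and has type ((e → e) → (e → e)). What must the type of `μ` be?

[[[[ψ γ] ζ] α] μ] must have type ((e → e) → (e → e)). The sister [[[ψ γ] ζ] α] has type t; that is not a function onto ((e → e) → (e → e)), so μ must be the functor, of type (t → ((e → e) → (e → e))).

(t → ((e → e) → (e → e)))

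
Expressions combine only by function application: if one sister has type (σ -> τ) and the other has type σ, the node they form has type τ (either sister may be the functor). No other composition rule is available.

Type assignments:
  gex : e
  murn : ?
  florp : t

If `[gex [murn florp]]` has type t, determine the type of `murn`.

At [gex [murn florp]] (required: t): gex is e, which is not a function with range t; hence [murn florp] is the functor — type (e -> t).
At [murn florp] (required: (e -> t)): florp is t, which is not a function with range (e -> t); hence murn is the functor — type (t -> (e -> t)).

(t -> (e -> t))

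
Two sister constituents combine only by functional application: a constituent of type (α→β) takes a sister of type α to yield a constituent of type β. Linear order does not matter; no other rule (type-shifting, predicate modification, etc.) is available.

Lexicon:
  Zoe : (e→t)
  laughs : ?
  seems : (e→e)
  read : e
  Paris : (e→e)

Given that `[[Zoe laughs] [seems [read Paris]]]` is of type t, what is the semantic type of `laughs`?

((e→t)→(e→t))

At [[Zoe laughs] [seems [read Paris]]] (required: t): [seems [read Paris]] is e, which is not a function with range t; hence [Zoe laughs] is the functor — type (e→t).
At [Zoe laughs] (required: (e→t)): Zoe is (e→t), which is not a function with range (e→t); hence laughs is the functor — type ((e→t)→(e→t)).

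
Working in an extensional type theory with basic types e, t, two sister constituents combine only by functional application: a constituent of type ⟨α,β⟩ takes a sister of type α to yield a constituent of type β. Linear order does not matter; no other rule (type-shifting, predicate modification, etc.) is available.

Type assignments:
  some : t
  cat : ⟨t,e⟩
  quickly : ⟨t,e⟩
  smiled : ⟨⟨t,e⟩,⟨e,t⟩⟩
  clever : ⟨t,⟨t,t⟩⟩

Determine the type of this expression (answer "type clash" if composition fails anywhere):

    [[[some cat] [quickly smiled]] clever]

⟨t,t⟩

[some cat] — cat of type ⟨t,e⟩ combines with some of type t: type e.
[quickly smiled] — smiled of type ⟨⟨t,e⟩,⟨e,t⟩⟩ combines with quickly of type ⟨t,e⟩: type ⟨e,t⟩.
[[some cat] [quickly smiled]] — [quickly smiled] of type ⟨e,t⟩ combines with [some cat] of type e: type t.
[[[some cat] [quickly smiled]] clever] — clever of type ⟨t,⟨t,t⟩⟩ combines with [[some cat] [quickly smiled]] of type t: type ⟨t,t⟩.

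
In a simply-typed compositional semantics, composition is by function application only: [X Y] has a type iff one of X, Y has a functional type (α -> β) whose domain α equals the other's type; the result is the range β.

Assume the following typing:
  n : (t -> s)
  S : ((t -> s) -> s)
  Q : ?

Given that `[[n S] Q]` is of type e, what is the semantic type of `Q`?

(s -> e)

For [[n S] Q] to have type e with [n S] of type s, Q must be the function: Q : (s -> e).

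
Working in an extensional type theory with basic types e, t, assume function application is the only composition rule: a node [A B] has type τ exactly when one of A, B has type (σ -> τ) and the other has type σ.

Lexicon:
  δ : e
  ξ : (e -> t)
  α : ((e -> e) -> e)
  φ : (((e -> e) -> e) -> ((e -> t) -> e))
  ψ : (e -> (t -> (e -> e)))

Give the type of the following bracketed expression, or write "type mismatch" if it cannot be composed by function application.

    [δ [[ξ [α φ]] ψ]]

type mismatch

At [α φ], φ : (((e -> e) -> e) -> ((e -> t) -> e)) takes α : ((e -> e) -> e), giving ((e -> t) -> e).
At [ξ [α φ]], [α φ] : ((e -> t) -> e) takes ξ : (e -> t), giving e.
At [[ξ [α φ]] ψ], ψ : (e -> (t -> (e -> e))) takes [ξ [α φ]] : e, giving (t -> (e -> e)).
[δ [[ξ [α φ]] ψ]]: e and (t -> (e -> e)) cannot combine by function application — type clash.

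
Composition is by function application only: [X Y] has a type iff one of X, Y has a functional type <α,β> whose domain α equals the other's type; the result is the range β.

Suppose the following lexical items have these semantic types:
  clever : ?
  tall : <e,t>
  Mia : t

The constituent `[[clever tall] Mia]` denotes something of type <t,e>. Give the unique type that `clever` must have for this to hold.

<<e,t>,<t,<t,e>>>

[[clever tall] Mia] must have type <t,e>. The sister Mia has type t; that is not a function onto <t,e>, so [clever tall] must be the functor, of type <t,<t,e>>.
[clever tall] must have type <t,<t,e>>. The sister tall has type <e,t>; that is not a function onto <t,<t,e>>, so clever must be the functor, of type <<e,t>,<t,<t,e>>>.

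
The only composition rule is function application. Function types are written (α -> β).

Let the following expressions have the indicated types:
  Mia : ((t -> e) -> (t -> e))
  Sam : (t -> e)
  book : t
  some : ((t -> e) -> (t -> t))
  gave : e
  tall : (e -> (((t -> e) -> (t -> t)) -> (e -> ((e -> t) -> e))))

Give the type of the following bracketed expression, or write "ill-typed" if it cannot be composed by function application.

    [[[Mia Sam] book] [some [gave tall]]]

((e -> t) -> e)

[Mia Sam] — Mia of type ((t -> e) -> (t -> e)) combines with Sam of type (t -> e): type (t -> e).
[[Mia Sam] book] — [Mia Sam] of type (t -> e) combines with book of type t: type e.
[gave tall] — tall of type (e -> (((t -> e) -> (t -> t)) -> (e -> ((e -> t) -> e)))) combines with gave of type e: type (((t -> e) -> (t -> t)) -> (e -> ((e -> t) -> e))).
[some [gave tall]] — [gave tall] of type (((t -> e) -> (t -> t)) -> (e -> ((e -> t) -> e))) combines with some of type ((t -> e) -> (t -> t)): type (e -> ((e -> t) -> e)).
[[[Mia Sam] book] [some [gave tall]]] — [some [gave tall]] of type (e -> ((e -> t) -> e)) combines with [[Mia Sam] book] of type e: type ((e -> t) -> e).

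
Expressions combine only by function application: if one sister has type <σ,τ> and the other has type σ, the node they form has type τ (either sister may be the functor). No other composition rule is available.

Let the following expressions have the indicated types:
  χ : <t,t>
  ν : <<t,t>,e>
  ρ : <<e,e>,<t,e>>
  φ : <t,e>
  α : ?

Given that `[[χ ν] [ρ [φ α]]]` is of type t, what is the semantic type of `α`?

<<t,e>,<<<e,e>,<t,e>>,<e,t>>>

[[χ ν] [ρ [φ α]]] must have type t. The sister [χ ν] has type e; that is not a function onto t, so [ρ [φ α]] must be the functor, of type <e,t>.
[ρ [φ α]] must have type <e,t>. The sister ρ has type <<e,e>,<t,e>>; that is not a function onto <e,t>, so [φ α] must be the functor, of type <<<e,e>,<t,e>>,<e,t>>.
[φ α] must have type <<<e,e>,<t,e>>,<e,t>>. The sister φ has type <t,e>; that is not a function onto <<<e,e>,<t,e>>,<e,t>>, so α must be the functor, of type <<t,e>,<<<e,e>,<t,e>>,<e,t>>>.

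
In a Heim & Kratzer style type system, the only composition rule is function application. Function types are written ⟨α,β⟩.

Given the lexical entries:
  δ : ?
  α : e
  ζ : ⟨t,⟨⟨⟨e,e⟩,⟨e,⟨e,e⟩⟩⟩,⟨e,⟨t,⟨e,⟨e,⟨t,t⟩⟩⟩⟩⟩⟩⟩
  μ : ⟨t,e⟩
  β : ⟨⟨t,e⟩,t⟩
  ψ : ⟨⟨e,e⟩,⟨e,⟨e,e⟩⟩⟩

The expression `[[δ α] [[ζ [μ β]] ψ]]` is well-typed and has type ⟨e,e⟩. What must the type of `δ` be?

For [[δ α] [[ζ [μ β]] ψ]] to have type ⟨e,e⟩ with [[ζ [μ β]] ψ] of type ⟨e,⟨t,⟨e,⟨e,⟨t,t⟩⟩⟩⟩⟩, [δ α] must be the function: [δ α] : ⟨⟨e,⟨t,⟨e,⟨e,⟨t,t⟩⟩⟩⟩⟩,⟨e,e⟩⟩.
For [δ α] to have type ⟨⟨e,⟨t,⟨e,⟨e,⟨t,t⟩⟩⟩⟩⟩,⟨e,e⟩⟩ with α of type e, δ must be the function: δ : ⟨e,⟨⟨e,⟨t,⟨e,⟨e,⟨t,t⟩⟩⟩⟩⟩,⟨e,e⟩⟩⟩.

⟨e,⟨⟨e,⟨t,⟨e,⟨e,⟨t,t⟩⟩⟩⟩⟩,⟨e,e⟩⟩⟩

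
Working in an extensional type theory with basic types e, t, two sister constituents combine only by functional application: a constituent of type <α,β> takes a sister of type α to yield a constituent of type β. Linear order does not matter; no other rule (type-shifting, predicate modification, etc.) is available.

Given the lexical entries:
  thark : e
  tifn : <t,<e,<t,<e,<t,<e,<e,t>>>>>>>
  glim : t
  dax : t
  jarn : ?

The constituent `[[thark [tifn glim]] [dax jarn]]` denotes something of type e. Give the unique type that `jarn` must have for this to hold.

[[thark [tifn glim]] [dax jarn]] must have type e. The sister [thark [tifn glim]] has type <t,<e,<t,<e,<e,t>>>>>; that is not a function onto e, so [dax jarn] must be the functor, of type <<t,<e,<t,<e,<e,t>>>>>,e>.
[dax jarn] must have type <<t,<e,<t,<e,<e,t>>>>>,e>. The sister dax has type t; that is not a function onto <<t,<e,<t,<e,<e,t>>>>>,e>, so jarn must be the functor, of type <t,<<t,<e,<t,<e,<e,t>>>>>,e>>.

<t,<<t,<e,<t,<e,<e,t>>>>>,e>>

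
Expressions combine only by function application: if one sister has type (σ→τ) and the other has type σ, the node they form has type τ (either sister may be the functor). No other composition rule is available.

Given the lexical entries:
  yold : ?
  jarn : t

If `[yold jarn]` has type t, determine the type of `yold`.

[yold jarn] must have type t. The sister jarn has type t; that is not a function onto t, so yold must be the functor, of type (t→t).

(t→t)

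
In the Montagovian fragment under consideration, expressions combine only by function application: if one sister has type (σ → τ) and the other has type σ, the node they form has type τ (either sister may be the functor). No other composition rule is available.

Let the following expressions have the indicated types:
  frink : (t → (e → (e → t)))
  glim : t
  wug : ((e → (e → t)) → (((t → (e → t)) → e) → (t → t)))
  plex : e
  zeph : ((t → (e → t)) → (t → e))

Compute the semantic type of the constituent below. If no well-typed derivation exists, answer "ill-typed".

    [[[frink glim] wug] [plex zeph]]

[frink glim]: frink is (t → (e → (e → t))), glim is t; result (e → (e → t)).
[[frink glim] wug]: wug is ((e → (e → t)) → (((t → (e → t)) → e) → (t → t))), [frink glim] is (e → (e → t)); result (((t → (e → t)) → e) → (t → t)).
At [plex zeph]: neither e nor ((t → (e → t)) → (t → e)) can take the other as argument; the node is ill-typed.

ill-typed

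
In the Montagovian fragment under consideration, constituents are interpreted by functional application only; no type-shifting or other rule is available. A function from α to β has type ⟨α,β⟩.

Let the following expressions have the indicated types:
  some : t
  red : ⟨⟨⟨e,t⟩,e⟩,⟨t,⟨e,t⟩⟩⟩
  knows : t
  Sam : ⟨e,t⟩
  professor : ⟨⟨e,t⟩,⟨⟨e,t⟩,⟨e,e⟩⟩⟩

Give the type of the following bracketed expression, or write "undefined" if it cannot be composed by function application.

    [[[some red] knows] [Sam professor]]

[some red]: t with ⟨⟨⟨e,t⟩,e⟩,⟨t,⟨e,t⟩⟩⟩ — neither is a function whose domain matches the other; composition fails here.

undefined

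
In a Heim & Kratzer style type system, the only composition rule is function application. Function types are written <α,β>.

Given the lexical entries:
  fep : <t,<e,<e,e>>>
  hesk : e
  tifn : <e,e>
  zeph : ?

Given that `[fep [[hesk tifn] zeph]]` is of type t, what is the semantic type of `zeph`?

[fep [[hesk tifn] zeph]] must have type t. The sister fep has type <t,<e,<e,e>>>; that is not a function onto t, so [[hesk tifn] zeph] must be the functor, of type <<t,<e,<e,e>>>,t>.
[[hesk tifn] zeph] must have type <<t,<e,<e,e>>>,t>. The sister [hesk tifn] has type e; that is not a function onto <<t,<e,<e,e>>>,t>, so zeph must be the functor, of type <e,<<t,<e,<e,e>>>,t>>.

<e,<<t,<e,<e,e>>>,t>>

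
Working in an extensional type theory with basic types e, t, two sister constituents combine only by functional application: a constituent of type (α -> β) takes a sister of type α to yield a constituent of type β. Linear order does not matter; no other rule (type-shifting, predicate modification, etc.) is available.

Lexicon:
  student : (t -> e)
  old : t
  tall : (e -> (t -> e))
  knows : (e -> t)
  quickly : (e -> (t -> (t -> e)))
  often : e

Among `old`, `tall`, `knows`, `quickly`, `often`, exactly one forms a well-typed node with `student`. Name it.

old — combines: student : (t -> e) takes old : t as argument, giving e.
tall : (e -> (t -> e)) — neither side's domain matches the other.
knows : (e -> t) — neither side's domain matches the other.
quickly : (e -> (t -> (t -> e))) — neither side's domain matches the other.
often : e — neither side's domain matches the other.

old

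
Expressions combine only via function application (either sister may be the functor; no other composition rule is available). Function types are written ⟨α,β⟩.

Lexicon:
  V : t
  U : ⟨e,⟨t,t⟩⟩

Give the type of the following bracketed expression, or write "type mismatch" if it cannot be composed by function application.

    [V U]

type mismatch

[V U]: t and ⟨e,⟨t,t⟩⟩ cannot combine by function application — type clash.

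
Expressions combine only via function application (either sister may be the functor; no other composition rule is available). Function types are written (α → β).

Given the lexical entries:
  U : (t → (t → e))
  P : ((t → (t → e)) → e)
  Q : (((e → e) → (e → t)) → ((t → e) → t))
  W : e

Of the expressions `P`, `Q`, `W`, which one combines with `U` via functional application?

P — combines: P : ((t → (t → e)) → e) takes U : (t → (t → e)) as argument, giving e.
Q : (((e → e) → (e → t)) → ((t → e) → t)) — neither side's domain matches the other.
W : e — neither side's domain matches the other.

P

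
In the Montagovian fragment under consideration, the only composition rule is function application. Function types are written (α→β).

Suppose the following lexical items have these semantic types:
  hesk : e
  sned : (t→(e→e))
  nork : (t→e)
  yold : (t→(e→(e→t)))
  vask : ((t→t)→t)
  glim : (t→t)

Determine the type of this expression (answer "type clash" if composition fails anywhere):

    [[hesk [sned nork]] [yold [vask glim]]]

type clash

[sned nork]: (t→(e→e)) and (t→e) cannot combine by function application — type clash.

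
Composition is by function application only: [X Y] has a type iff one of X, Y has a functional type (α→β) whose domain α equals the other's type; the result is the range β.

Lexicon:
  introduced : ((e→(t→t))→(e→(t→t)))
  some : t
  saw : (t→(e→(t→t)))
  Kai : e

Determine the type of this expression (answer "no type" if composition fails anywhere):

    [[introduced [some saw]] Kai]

[some saw]: saw is (t→(e→(t→t))), some is t; result (e→(t→t)).
[introduced [some saw]]: introduced is ((e→(t→t))→(e→(t→t))), [some saw] is (e→(t→t)); result (e→(t→t)).
[[introduced [some saw]] Kai]: [introduced [some saw]] is (e→(t→t)), Kai is e; result (t→t).

(t→t)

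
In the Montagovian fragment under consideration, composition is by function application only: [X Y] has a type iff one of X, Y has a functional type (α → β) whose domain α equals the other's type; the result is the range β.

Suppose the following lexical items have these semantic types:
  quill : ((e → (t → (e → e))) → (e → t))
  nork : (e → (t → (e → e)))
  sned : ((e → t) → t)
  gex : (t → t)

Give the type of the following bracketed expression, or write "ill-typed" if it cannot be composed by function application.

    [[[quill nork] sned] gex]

[quill nork]: ((e → (t → (e → e))) → (e → t)) applied to (e → (t → (e → e))) yields (e → t).
[[quill nork] sned]: ((e → t) → t) applied to (e → t) yields t.
[[[quill nork] sned] gex]: (t → t) applied to t yields t.

t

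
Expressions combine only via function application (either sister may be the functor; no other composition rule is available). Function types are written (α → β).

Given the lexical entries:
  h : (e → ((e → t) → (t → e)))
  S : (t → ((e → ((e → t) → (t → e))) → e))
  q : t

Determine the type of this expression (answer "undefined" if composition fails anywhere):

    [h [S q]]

[S q]: S is (t → ((e → ((e → t) → (t → e))) → e)), q is t; result ((e → ((e → t) → (t → e))) → e).
[h [S q]]: [S q] is ((e → ((e → t) → (t → e))) → e), h is (e → ((e → t) → (t → e))); result e.

e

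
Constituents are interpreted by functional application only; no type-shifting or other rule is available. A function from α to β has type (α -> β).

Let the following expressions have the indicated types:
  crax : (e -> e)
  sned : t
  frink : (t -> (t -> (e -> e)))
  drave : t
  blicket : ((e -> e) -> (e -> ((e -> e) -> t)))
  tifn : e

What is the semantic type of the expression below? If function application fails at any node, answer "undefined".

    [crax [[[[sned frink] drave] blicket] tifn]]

t

[sned frink] — frink of type (t -> (t -> (e -> e))) combines with sned of type t: type (t -> (e -> e)).
[[sned frink] drave] — [sned frink] of type (t -> (e -> e)) combines with drave of type t: type (e -> e).
[[[sned frink] drave] blicket] — blicket of type ((e -> e) -> (e -> ((e -> e) -> t))) combines with [[sned frink] drave] of type (e -> e): type (e -> ((e -> e) -> t)).
[[[[sned frink] drave] blicket] tifn] — [[[sned frink] drave] blicket] of type (e -> ((e -> e) -> t)) combines with tifn of type e: type ((e -> e) -> t).
[crax [[[[sned frink] drave] blicket] tifn]] — [[[[sned frink] drave] blicket] tifn] of type ((e -> e) -> t) combines with crax of type (e -> e): type t.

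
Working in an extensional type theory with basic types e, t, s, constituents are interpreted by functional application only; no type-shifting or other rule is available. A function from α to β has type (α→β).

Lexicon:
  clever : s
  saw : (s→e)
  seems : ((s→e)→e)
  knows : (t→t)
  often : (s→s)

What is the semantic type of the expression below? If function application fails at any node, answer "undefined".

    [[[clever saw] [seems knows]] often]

At [clever saw], saw : (s→e) takes clever : s, giving e.
[seems knows]: ((s→e)→e) with (t→t) — neither is a function whose domain matches the other; composition fails here.

undefined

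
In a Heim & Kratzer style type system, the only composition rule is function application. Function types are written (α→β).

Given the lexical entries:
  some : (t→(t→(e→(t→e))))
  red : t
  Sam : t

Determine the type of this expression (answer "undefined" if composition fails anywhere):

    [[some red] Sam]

(e→(t→e))

At [some red], some : (t→(t→(e→(t→e)))) takes red : t, giving (t→(e→(t→e))).
At [[some red] Sam], [some red] : (t→(e→(t→e))) takes Sam : t, giving (e→(t→e)).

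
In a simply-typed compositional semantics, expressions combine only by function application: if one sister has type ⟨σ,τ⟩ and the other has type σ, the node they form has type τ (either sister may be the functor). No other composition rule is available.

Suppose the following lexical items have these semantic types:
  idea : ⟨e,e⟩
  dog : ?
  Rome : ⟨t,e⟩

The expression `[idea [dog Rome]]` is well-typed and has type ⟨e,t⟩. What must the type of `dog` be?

⟨⟨t,e⟩,⟨⟨e,e⟩,⟨e,t⟩⟩⟩

At [idea [dog Rome]] (required: ⟨e,t⟩): idea is ⟨e,e⟩, which is not a function with range ⟨e,t⟩; hence [dog Rome] is the functor — type ⟨⟨e,e⟩,⟨e,t⟩⟩.
At [dog Rome] (required: ⟨⟨e,e⟩,⟨e,t⟩⟩): Rome is ⟨t,e⟩, which is not a function with range ⟨⟨e,e⟩,⟨e,t⟩⟩; hence dog is the functor — type ⟨⟨t,e⟩,⟨⟨e,e⟩,⟨e,t⟩⟩⟩.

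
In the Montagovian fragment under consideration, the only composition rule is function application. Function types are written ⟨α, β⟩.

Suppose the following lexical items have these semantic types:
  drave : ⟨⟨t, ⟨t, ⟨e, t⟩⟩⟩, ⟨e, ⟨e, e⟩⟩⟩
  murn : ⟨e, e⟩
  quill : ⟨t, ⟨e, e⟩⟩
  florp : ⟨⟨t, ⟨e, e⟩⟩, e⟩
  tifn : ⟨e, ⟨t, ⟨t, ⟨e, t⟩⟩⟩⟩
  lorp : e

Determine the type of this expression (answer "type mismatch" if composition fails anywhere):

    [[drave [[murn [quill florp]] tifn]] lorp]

⟨e, e⟩

At [quill florp], florp : ⟨⟨t, ⟨e, e⟩⟩, e⟩ takes quill : ⟨t, ⟨e, e⟩⟩, giving e.
At [murn [quill florp]], murn : ⟨e, e⟩ takes [quill florp] : e, giving e.
At [[murn [quill florp]] tifn], tifn : ⟨e, ⟨t, ⟨t, ⟨e, t⟩⟩⟩⟩ takes [murn [quill florp]] : e, giving ⟨t, ⟨t, ⟨e, t⟩⟩⟩.
At [drave [[murn [quill florp]] tifn]], drave : ⟨⟨t, ⟨t, ⟨e, t⟩⟩⟩, ⟨e, ⟨e, e⟩⟩⟩ takes [[murn [quill florp]] tifn] : ⟨t, ⟨t, ⟨e, t⟩⟩⟩, giving ⟨e, ⟨e, e⟩⟩.
At [[drave [[murn [quill florp]] tifn]] lorp], [drave [[murn [quill florp]] tifn]] : ⟨e, ⟨e, e⟩⟩ takes lorp : e, giving ⟨e, e⟩.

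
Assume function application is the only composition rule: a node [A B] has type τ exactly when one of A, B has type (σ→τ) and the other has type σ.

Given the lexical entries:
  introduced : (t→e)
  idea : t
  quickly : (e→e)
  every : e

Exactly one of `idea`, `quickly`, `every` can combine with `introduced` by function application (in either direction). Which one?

idea

idea — combines: introduced : (t→e) takes idea : t as argument, giving e.
quickly : (e→e) — neither side's domain matches the other.
every : e — neither side's domain matches the other.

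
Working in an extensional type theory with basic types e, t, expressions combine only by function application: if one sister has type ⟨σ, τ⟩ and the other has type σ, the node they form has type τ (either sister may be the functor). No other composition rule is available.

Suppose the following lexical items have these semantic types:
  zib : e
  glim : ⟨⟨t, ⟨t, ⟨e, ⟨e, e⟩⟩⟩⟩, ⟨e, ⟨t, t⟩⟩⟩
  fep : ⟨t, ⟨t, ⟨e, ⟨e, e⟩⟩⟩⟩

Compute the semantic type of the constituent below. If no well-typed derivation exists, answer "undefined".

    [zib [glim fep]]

⟨t, t⟩

[glim fep] — glim of type ⟨⟨t, ⟨t, ⟨e, ⟨e, e⟩⟩⟩⟩, ⟨e, ⟨t, t⟩⟩⟩ combines with fep of type ⟨t, ⟨t, ⟨e, ⟨e, e⟩⟩⟩⟩: type ⟨e, ⟨t, t⟩⟩.
[zib [glim fep]] — [glim fep] of type ⟨e, ⟨t, t⟩⟩ combines with zib of type e: type ⟨t, t⟩.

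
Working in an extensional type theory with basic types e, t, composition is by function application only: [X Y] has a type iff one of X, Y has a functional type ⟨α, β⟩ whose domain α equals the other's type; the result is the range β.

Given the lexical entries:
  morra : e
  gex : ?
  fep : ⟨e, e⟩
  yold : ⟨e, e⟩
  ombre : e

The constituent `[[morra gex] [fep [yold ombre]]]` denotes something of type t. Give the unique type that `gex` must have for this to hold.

⟨e, ⟨e, t⟩⟩

For [[morra gex] [fep [yold ombre]]] to have type t with [fep [yold ombre]] of type e, [morra gex] must be the function: [morra gex] : ⟨e, t⟩.
For [morra gex] to have type ⟨e, t⟩ with morra of type e, gex must be the function: gex : ⟨e, ⟨e, t⟩⟩.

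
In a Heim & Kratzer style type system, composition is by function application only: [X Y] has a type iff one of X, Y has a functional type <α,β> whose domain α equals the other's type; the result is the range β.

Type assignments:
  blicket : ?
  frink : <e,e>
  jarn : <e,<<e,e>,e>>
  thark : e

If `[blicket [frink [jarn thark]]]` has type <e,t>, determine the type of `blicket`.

<e,<e,t>>

[blicket [frink [jarn thark]]] must have type <e,t>. The sister [frink [jarn thark]] has type e; that is not a function onto <e,t>, so blicket must be the functor, of type <e,<e,t>>.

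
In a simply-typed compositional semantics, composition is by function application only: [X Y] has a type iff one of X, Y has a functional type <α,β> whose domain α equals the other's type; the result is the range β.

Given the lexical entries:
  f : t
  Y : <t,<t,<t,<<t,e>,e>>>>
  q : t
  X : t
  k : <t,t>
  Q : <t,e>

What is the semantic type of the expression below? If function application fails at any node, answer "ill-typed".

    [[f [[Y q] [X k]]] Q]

[Y q]: functor Y : <t,<t,<t,<<t,e>,e>>>>, argument q : t; result <t,<t,<<t,e>,e>>>.
[X k]: functor k : <t,t>, argument X : t; result t.
[[Y q] [X k]]: functor [Y q] : <t,<t,<<t,e>,e>>>, argument [X k] : t; result <t,<<t,e>,e>>.
[f [[Y q] [X k]]]: functor [[Y q] [X k]] : <t,<<t,e>,e>>, argument f : t; result <<t,e>,e>.
[[f [[Y q] [X k]]] Q]: functor [f [[Y q] [X k]]] : <<t,e>,e>, argument Q : <t,e>; result e.

e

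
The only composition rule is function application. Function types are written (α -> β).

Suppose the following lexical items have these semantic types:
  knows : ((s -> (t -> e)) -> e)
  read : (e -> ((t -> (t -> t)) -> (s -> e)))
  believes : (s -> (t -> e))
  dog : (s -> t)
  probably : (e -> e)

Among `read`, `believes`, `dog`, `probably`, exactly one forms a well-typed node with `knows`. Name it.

read : (e -> ((t -> (t -> t)) -> (s -> e))) — does not combine with knows.
believes — combines: knows : ((s -> (t -> e)) -> e) takes believes : (s -> (t -> e)) as argument, giving e.
dog : (s -> t) — does not combine with knows.
probably : (e -> e) — does not combine with knows.

believes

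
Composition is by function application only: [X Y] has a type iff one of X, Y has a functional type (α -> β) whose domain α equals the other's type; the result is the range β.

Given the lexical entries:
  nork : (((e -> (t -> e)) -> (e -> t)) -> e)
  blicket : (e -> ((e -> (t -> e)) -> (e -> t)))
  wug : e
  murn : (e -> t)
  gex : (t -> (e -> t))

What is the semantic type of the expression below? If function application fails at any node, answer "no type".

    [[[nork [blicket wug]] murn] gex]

(e -> t)

[blicket wug]: functor blicket : (e -> ((e -> (t -> e)) -> (e -> t))), argument wug : e; result ((e -> (t -> e)) -> (e -> t)).
[nork [blicket wug]]: functor nork : (((e -> (t -> e)) -> (e -> t)) -> e), argument [blicket wug] : ((e -> (t -> e)) -> (e -> t)); result e.
[[nork [blicket wug]] murn]: functor murn : (e -> t), argument [nork [blicket wug]] : e; result t.
[[[nork [blicket wug]] murn] gex]: functor gex : (t -> (e -> t)), argument [[nork [blicket wug]] murn] : t; result (e -> t).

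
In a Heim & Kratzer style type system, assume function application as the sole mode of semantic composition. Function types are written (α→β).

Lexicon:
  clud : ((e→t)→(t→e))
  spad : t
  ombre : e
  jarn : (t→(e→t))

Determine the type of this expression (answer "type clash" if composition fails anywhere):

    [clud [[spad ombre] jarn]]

type clash

At [spad ombre]: neither t nor e can take the other as argument; the node is ill-typed.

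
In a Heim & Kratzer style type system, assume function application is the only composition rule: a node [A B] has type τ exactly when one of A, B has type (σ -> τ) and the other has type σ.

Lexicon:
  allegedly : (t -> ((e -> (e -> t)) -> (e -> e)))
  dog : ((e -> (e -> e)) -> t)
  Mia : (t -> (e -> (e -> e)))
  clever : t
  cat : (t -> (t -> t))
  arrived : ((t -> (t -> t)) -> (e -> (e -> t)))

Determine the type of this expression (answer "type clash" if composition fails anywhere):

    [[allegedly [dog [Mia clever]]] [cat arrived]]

[Mia clever]: functor Mia : (t -> (e -> (e -> e))), argument clever : t; result (e -> (e -> e)).
[dog [Mia clever]]: functor dog : ((e -> (e -> e)) -> t), argument [Mia clever] : (e -> (e -> e)); result t.
[allegedly [dog [Mia clever]]]: functor allegedly : (t -> ((e -> (e -> t)) -> (e -> e))), argument [dog [Mia clever]] : t; result ((e -> (e -> t)) -> (e -> e)).
[cat arrived]: functor arrived : ((t -> (t -> t)) -> (e -> (e -> t))), argument cat : (t -> (t -> t)); result (e -> (e -> t)).
[[allegedly [dog [Mia clever]]] [cat arrived]]: functor [allegedly [dog [Mia clever]]] : ((e -> (e -> t)) -> (e -> e)), argument [cat arrived] : (e -> (e -> t)); result (e -> e).

(e -> e)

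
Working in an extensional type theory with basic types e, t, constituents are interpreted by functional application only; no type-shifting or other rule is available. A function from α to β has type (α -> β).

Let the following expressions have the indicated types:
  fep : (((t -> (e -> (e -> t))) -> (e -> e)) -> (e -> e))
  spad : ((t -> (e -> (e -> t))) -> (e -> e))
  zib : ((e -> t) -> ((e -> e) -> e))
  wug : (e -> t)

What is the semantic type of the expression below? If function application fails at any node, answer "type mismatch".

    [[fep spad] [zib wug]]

e

[fep spad]: (((t -> (e -> (e -> t))) -> (e -> e)) -> (e -> e)) applied to ((t -> (e -> (e -> t))) -> (e -> e)) yields (e -> e).
[zib wug]: ((e -> t) -> ((e -> e) -> e)) applied to (e -> t) yields ((e -> e) -> e).
[[fep spad] [zib wug]]: ((e -> e) -> e) applied to (e -> e) yields e.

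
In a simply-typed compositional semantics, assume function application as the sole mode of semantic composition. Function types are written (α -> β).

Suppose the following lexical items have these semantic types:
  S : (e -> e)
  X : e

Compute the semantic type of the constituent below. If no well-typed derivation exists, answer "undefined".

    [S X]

e

[S X]: S is (e -> e), X is e; result e.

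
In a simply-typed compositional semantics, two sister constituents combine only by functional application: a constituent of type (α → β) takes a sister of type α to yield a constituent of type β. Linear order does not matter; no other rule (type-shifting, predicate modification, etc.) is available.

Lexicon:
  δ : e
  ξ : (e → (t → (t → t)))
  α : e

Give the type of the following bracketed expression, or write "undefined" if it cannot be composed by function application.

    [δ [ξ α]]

[ξ α]: ξ is (e → (t → (t → t))), α is e; result (t → (t → t)).
[δ [ξ α]]: e and (t → (t → t)) cannot combine by function application — type clash.

undefined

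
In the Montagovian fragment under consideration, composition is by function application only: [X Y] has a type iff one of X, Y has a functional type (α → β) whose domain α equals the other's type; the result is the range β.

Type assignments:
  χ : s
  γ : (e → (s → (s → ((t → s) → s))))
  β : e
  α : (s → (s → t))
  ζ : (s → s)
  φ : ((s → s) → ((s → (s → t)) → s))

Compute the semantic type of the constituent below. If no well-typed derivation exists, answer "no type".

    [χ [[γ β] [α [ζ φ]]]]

At [γ β], γ : (e → (s → (s → ((t → s) → s)))) takes β : e, giving (s → (s → ((t → s) → s))).
At [ζ φ], φ : ((s → s) → ((s → (s → t)) → s)) takes ζ : (s → s), giving ((s → (s → t)) → s).
At [α [ζ φ]], [ζ φ] : ((s → (s → t)) → s) takes α : (s → (s → t)), giving s.
At [[γ β] [α [ζ φ]]], [γ β] : (s → (s → ((t → s) → s))) takes [α [ζ φ]] : s, giving (s → ((t → s) → s)).
At [χ [[γ β] [α [ζ φ]]]], [[γ β] [α [ζ φ]]] : (s → ((t → s) → s)) takes χ : s, giving ((t → s) → s).

((t → s) → s)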